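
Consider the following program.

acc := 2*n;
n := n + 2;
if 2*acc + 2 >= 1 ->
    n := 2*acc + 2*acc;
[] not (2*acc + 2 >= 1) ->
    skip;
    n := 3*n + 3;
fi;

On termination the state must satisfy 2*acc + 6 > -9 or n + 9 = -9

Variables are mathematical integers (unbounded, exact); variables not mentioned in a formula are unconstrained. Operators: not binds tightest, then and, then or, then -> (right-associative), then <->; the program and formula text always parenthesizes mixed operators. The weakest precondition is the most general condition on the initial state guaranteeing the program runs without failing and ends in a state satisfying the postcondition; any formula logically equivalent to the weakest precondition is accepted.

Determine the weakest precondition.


Working backward. After the program, the postcondition 2*acc + 6 > -9 or n + 9 = -9 must hold; in canonical form it is 2*acc > -15 or n = -18.
Then branch requires 2*acc > -15 or 4*acc = -18; else branch requires 2*acc > -15 or 3*n = -21.
Before the if: (2*acc >= -1 -> (2*acc > -15 or 4*acc = -18)) and ((not (2*acc >= -1)) -> (2*acc > -15 or 3*n = -21))
Before n := n + 2: (2*acc >= -1 -> (2*acc > -15 or 4*acc = -18)) and ((not (2*acc >= -1)) -> (2*acc > -15 or 3*n = -27))
Before acc := 2*n: (4*n >= -1 -> (4*n > -15 or 8*n = -18)) and ((not (4*n >= -1)) -> (4*n > -15 or 3*n = -27))
Answer: WP = (4*n >= -1 -> (4*n > -15 or 8*n = -18)) and ((not (4*n >= -1)) -> (4*n > -15 or 3*n = -27))


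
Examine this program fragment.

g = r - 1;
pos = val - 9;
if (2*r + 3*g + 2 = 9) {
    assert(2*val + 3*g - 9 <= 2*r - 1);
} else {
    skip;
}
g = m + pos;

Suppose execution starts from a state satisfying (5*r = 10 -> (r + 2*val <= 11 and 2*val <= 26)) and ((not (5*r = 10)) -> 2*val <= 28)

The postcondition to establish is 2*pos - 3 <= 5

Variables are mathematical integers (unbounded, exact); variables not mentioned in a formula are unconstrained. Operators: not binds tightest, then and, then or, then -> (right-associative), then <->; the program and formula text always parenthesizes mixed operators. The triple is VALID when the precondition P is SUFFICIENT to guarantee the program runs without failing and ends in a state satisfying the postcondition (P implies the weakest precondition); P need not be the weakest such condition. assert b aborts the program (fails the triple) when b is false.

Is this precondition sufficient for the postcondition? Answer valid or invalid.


Working backward. After the program, the postcondition 2*pos - 3 <= 5 must hold; in canonical form it is 2*pos <= 8.
Before g := m + pos: 2*pos <= 8
Then branch requires 3*g + 2*val <= 2*r + 8 and 2*pos <= 8; else branch requires 2*pos <= 8.
Before the if: (3*g + 2*r = 7 -> (3*g + 2*val <= 2*r + 8 and 2*pos <= 8)) and ((not (3*g + 2*r = 7)) -> 2*pos <= 8)
Before pos := val - 9: (3*g + 2*r = 7 -> (3*g + 2*val <= 2*r + 8 and 2*val <= 26)) and ((not (3*g + 2*r = 7)) -> 2*val <= 26)
Before g := r - 1: (5*r = 10 -> (r + 2*val <= 11 and 2*val <= 26)) and ((not (5*r = 10)) -> 2*val <= 26)
The weakest precondition is (5*r = 10 -> (r + 2*val <= 11 and 2*val <= 26)) and ((not (5*r = 10)) -> 2*val <= 26).
Check whether (5*r = 10 -> (r + 2*val <= 11 and 2*val <= 26)) and ((not (5*r = 10)) -> 2*val <= 28) implies it.
Countermodel: at the initial state r = 3, val = 14, the precondition holds but the weakest precondition fails.
Answer: invalid


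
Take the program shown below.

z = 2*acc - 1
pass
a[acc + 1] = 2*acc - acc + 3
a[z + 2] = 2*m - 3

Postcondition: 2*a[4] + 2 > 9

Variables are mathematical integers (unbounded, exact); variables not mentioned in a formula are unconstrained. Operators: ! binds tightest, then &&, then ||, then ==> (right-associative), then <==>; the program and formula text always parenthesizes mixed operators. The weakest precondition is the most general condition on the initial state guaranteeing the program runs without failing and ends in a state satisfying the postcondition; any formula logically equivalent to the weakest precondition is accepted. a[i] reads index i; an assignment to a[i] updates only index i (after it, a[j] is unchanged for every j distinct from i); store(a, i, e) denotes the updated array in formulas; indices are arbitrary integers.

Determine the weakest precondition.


Working backward. After the program, the postcondition 2*a[4] + 2 > 9 must hold; in canonical form it is 2*a[4] > 7.
Before a[z + 2] := 2*m - 3: 2*store(a, z + 2, 2*m - 3)[4] > 7
Before a[acc + 1] := 2*acc - acc + 3: 2*store(store(a, acc + 1, acc + 3), z + 2, 2*m - 3)[4] > 7
Before skip: 2*store(store(a, acc + 1, acc + 3), z + 2, 2*m - 3)[4] > 7
Before z := 2*acc - 1: 2*store(store(a, acc + 1, acc + 3), 2*acc + 1, 2*m - 3)[4] > 7
Answer: WP = 2*store(store(a, acc + 1, acc + 3), 2*acc + 1, 2*m - 3)[4] > 7


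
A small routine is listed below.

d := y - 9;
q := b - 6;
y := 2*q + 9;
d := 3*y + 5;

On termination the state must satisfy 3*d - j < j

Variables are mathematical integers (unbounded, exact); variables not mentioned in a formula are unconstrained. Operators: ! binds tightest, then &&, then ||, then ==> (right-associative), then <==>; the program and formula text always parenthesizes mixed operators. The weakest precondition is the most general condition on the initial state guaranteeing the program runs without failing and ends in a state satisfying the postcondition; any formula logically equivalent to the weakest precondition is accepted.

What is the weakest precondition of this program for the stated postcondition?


Working backward. After the program, the postcondition 3*d - j < j must hold; in canonical form it is 3*d < 2*j.
Before d := 3*y + 5: 9*y < 2*j - 15
Before y := 2*q + 9: 18*q < 2*j - 96
Before q := b - 6: 18*b < 2*j + 12
Before d := y - 9: 18*b < 2*j + 12
Answer: WP = 18*b < 2*j + 12


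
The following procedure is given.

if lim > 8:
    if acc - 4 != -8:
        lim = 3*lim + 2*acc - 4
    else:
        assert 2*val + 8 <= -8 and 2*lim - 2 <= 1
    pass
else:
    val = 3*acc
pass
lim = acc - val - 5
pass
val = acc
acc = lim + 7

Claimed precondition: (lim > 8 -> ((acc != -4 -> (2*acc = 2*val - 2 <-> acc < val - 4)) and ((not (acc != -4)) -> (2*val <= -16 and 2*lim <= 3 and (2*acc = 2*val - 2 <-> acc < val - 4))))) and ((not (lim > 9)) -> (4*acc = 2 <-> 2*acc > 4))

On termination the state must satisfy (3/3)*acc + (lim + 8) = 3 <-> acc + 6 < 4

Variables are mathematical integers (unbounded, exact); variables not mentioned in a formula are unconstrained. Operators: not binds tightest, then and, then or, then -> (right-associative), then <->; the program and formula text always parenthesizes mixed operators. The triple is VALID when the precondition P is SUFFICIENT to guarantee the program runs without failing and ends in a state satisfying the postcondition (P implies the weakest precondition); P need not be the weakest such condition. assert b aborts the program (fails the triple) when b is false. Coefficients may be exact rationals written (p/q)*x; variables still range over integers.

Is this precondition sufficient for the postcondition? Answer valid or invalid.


Working backward. After the program, the postcondition (3/3)*acc + (lim + 8) = 3 <-> acc + 6 < 4 must hold; in canonical form it is acc + lim = -5 <-> acc < -2.
Before acc := lim + 7: 2*lim = -12 <-> lim < -9
Before val := acc: 2*lim = -12 <-> lim < -9
Before skip: 2*lim = -12 <-> lim < -9
Before lim := acc - val - 5: 2*acc = 2*val - 2 <-> acc < val - 4
Before skip: 2*acc = 2*val - 2 <-> acc < val - 4
Then branch requires (acc != -4 -> (2*acc = 2*val - 2 <-> acc < val - 4)) and ((not (acc != -4)) -> (2*val <= -16 and 2*lim <= 3 and (2*acc = 2*val - 2 <-> acc < val - 4))); else branch requires 4*acc = 2 <-> 2*acc > 4.
Before the if: (lim > 8 -> ((acc != -4 -> (2*acc = 2*val - 2 <-> acc < val - 4)) and ((not (acc != -4)) -> (2*val <= -16 and 2*lim <= 3 and (2*acc = 2*val - 2 <-> acc < val - 4))))) and ((not (lim > 8)) -> (4*acc = 2 <-> 2*acc > 4))
The weakest precondition is (lim > 8 -> ((acc != -4 -> (2*acc = 2*val - 2 <-> acc < val - 4)) and ((not (acc != -4)) -> (2*val <= -16 and 2*lim <= 3 and (2*acc = 2*val - 2 <-> acc < val - 4))))) and ((not (lim > 8)) -> (4*acc = 2 <-> 2*acc > 4)).
Check whether (lim > 8 -> ((acc != -4 -> (2*acc = 2*val - 2 <-> acc < val - 4)) and ((not (acc != -4)) -> (2*val <= -16 and 2*lim <= 3 and (2*acc = 2*val - 2 <-> acc < val - 4))))) and ((not (lim > 9)) -> (4*acc = 2 <-> 2*acc > 4)) implies it.
Every state satisfying the precondition satisfies the weakest precondition: the implication holds.
Answer: valid


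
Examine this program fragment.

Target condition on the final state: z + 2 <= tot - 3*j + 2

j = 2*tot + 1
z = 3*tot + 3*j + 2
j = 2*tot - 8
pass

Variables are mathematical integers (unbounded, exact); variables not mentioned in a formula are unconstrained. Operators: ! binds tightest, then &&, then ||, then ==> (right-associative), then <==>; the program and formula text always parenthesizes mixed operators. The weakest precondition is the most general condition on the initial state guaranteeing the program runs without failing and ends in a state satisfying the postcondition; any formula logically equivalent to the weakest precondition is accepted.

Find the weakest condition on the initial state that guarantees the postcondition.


Working backward. After the program, the postcondition z + 2 <= tot - 3*j + 2 must hold; in canonical form it is 3*j + z <= tot.
Before skip: 3*j + z <= tot
Before j := 2*tot - 8: 5*tot + z <= 24
Before z := 3*tot + 3*j + 2: 3*j + 8*tot <= 22
Before j := 2*tot + 1: 14*tot <= 19
Answer: WP = 14*tot <= 19


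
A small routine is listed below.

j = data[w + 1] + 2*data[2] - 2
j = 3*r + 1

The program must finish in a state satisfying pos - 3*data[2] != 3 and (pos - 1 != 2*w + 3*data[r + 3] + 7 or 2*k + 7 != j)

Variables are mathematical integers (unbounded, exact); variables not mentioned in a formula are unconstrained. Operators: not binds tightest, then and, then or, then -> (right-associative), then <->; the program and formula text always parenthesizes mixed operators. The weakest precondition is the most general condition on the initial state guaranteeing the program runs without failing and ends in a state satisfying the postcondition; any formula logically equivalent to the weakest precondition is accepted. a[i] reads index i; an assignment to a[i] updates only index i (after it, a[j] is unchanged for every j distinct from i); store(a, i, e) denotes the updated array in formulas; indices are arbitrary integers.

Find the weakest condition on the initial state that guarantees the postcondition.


Working backward. After the program, the postcondition pos - 3*data[2] != 3 and (pos - 1 != 2*w + 3*data[r + 3] + 7 or 2*k + 7 != j) must hold; in canonical form it is pos != 3*data[2] + 3 and (pos != 3*data[r + 3] + 2*w + 8 or 2*k != j - 7).
Before j := 3*r + 1: pos != 3*data[2] + 3 and (pos != 3*data[r + 3] + 2*w + 8 or 2*k != 3*r - 6)
Before j := data[w + 1] + 2*data[2] - 2: pos != 3*data[2] + 3 and (pos != 3*data[r + 3] + 2*w + 8 or 2*k != 3*r - 6)
Answer: WP = pos != 3*data[2] + 3 and (pos != 3*data[r + 3] + 2*w + 8 or 2*k != 3*r - 6)


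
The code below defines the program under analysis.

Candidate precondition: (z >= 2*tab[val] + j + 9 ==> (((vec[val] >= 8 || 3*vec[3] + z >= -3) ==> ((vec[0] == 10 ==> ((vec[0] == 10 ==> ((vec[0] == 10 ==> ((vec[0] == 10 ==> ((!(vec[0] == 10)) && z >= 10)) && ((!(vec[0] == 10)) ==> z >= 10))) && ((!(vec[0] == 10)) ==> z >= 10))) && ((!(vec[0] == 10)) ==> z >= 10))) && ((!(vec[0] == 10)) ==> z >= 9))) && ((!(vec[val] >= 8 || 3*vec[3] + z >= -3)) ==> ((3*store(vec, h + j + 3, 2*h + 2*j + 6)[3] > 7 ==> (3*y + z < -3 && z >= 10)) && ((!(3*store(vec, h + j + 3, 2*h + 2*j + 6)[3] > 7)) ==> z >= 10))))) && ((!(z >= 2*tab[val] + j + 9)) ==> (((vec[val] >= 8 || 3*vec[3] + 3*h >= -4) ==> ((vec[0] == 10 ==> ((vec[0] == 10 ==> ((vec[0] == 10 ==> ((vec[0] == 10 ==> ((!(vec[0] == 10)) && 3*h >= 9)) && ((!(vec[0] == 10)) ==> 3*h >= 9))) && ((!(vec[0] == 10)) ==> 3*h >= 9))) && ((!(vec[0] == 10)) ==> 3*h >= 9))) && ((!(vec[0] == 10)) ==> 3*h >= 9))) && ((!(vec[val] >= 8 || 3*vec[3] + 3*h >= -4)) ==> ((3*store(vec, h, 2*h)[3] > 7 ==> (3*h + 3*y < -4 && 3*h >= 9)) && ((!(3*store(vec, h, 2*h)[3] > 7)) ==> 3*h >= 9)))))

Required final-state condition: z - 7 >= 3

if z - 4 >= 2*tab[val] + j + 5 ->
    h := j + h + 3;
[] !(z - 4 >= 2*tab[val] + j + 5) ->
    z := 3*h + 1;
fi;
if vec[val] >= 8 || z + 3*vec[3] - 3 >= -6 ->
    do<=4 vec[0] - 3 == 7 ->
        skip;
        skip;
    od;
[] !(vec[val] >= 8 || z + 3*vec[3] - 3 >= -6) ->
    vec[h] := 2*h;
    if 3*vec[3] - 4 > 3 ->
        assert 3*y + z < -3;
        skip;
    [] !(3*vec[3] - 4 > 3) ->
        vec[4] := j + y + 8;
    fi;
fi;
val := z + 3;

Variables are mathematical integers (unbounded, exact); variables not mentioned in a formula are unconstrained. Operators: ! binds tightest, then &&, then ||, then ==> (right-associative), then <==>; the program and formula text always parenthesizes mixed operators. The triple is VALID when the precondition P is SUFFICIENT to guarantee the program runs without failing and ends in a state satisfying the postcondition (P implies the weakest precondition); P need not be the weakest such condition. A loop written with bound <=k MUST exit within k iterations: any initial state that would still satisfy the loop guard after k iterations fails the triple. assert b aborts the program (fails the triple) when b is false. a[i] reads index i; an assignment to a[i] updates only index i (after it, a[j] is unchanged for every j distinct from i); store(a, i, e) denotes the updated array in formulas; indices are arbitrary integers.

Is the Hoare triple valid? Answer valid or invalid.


Working backward. After the program, the postcondition z - 7 >= 3 must hold; in canonical form it is z >= 10.
Before val := z + 3: z >= 10
Then branch requires (vec[0] == 10 ==> ((vec[0] == 10 ==> ((vec[0] == 10 ==> ((vec[0] == 10 ==> ((!(vec[0] == 10)) && z >= 10)) && ((!(vec[0] == 10)) ==> z >= 10))) && ((!(vec[0] == 10)) ==> z >= 10))) && ((!(vec[0] == 10)) ==> z >= 10))) && ((!(vec[0] == 10)) ==> z >= 10); else branch requires (3*store(vec, h, 2*h)[3] > 7 ==> (3*y + z < -3 && z >= 10)) && ((!(3*store(vec, h, 2*h)[3] > 7)) ==> z >= 10).
Before the if: ((vec[val] >= 8 || 3*vec[3] + z >= -3) ==> ((vec[0] == 10 ==> ((vec[0] == 10 ==> ((vec[0] == 10 ==> ((vec[0] == 10 ==> ((!(vec[0] == 10)) && z >= 10)) && ((!(vec[0] == 10)) ==> z >= 10))) && ((!(vec[0] == 10)) ==> z >= 10))) && ((!(vec[0] == 10)) ==> z >= 10))) && ((!(vec[0] == 10)) ==> z >= 10))) && ((!(vec[val] >= 8 || 3*vec[3] + z >= -3)) ==> ((3*store(vec, h, 2*h)[3] > 7 ==> (3*y + z < -3 && z >= 10)) && ((!(3*store(vec, h, 2*h)[3] > 7)) ==> z >= 10)))
Then branch requires ((vec[val] >= 8 || 3*vec[3] + z >= -3) ==> ((vec[0] == 10 ==> ((vec[0] == 10 ==> ((vec[0] == 10 ==> ((vec[0] == 10 ==> ((!(vec[0] == 10)) && z >= 10)) && ((!(vec[0] == 10)) ==> z >= 10))) && ((!(vec[0] == 10)) ==> z >= 10))) && ((!(vec[0] == 10)) ==> z >= 10))) && ((!(vec[0] == 10)) ==> z >= 10))) && ((!(vec[val] >= 8 || 3*vec[3] + z >= -3)) ==> ((3*store(vec, h + j + 3, 2*h + 2*j + 6)[3] > 7 ==> (3*y + z < -3 && z >= 10)) && ((!(3*store(vec, h + j + 3, 2*h + 2*j + 6)[3] > 7)) ==> z >= 10))); else branch requires ((vec[val] >= 8 || 3*vec[3] + 3*h >= -4) ==> ((vec[0] == 10 ==> ((vec[0] == 10 ==> ((vec[0] == 10 ==> ((vec[0] == 10 ==> ((!(vec[0] == 10)) && 3*h >= 9)) && ((!(vec[0] == 10)) ==> 3*h >= 9))) && ((!(vec[0] == 10)) ==> 3*h >= 9))) && ((!(vec[0] == 10)) ==> 3*h >= 9))) && ((!(vec[0] == 10)) ==> 3*h >= 9))) && ((!(vec[val] >= 8 || 3*vec[3] + 3*h >= -4)) ==> ((3*store(vec, h, 2*h)[3] > 7 ==> (3*h + 3*y < -4 && 3*h >= 9)) && ((!(3*store(vec, h, 2*h)[3] > 7)) ==> 3*h >= 9))).
Before the if: (z >= 2*tab[val] + j + 9 ==> (((vec[val] >= 8 || 3*vec[3] + z >= -3) ==> ((vec[0] == 10 ==> ((vec[0] == 10 ==> ((vec[0] == 10 ==> ((vec[0] == 10 ==> ((!(vec[0] == 10)) && z >= 10)) && ((!(vec[0] == 10)) ==> z >= 10))) && ((!(vec[0] == 10)) ==> z >= 10))) && ((!(vec[0] == 10)) ==> z >= 10))) && ((!(vec[0] == 10)) ==> z >= 10))) && ((!(vec[val] >= 8 || 3*vec[3] + z >= -3)) ==> ((3*store(vec, h + j + 3, 2*h + 2*j + 6)[3] > 7 ==> (3*y + z < -3 && z >= 10)) && ((!(3*store(vec, h + j + 3, 2*h + 2*j + 6)[3] > 7)) ==> z >= 10))))) && ((!(z >= 2*tab[val] + j + 9)) ==> (((vec[val] >= 8 || 3*vec[3] + 3*h >= -4) ==> ((vec[0] == 10 ==> ((vec[0] == 10 ==> ((vec[0] == 10 ==> ((vec[0] == 10 ==> ((!(vec[0] == 10)) && 3*h >= 9)) && ((!(vec[0] == 10)) ==> 3*h >= 9))) && ((!(vec[0] == 10)) ==> 3*h >= 9))) && ((!(vec[0] == 10)) ==> 3*h >= 9))) && ((!(vec[0] == 10)) ==> 3*h >= 9))) && ((!(vec[val] >= 8 || 3*vec[3] + 3*h >= -4)) ==> ((3*store(vec, h, 2*h)[3] > 7 ==> (3*h + 3*y < -4 && 3*h >= 9)) && ((!(3*store(vec, h, 2*h)[3] > 7)) ==> 3*h >= 9)))))
The weakest precondition is (z >= 2*tab[val] + j + 9 ==> (((vec[val] >= 8 || 3*vec[3] + z >= -3) ==> ((vec[0] == 10 ==> ((vec[0] == 10 ==> ((vec[0] == 10 ==> ((vec[0] == 10 ==> ((!(vec[0] == 10)) && z >= 10)) && ((!(vec[0] == 10)) ==> z >= 10))) && ((!(vec[0] == 10)) ==> z >= 10))) && ((!(vec[0] == 10)) ==> z >= 10))) && ((!(vec[0] == 10)) ==> z >= 10))) && ((!(vec[val] >= 8 || 3*vec[3] + z >= -3)) ==> ((3*store(vec, h + j + 3, 2*h + 2*j + 6)[3] > 7 ==> (3*y + z < -3 && z >= 10)) && ((!(3*store(vec, h + j + 3, 2*h + 2*j + 6)[3] > 7)) ==> z >= 10))))) && ((!(z >= 2*tab[val] + j + 9)) ==> (((vec[val] >= 8 || 3*vec[3] + 3*h >= -4) ==> ((vec[0] == 10 ==> ((vec[0] == 10 ==> ((vec[0] == 10 ==> ((vec[0] == 10 ==> ((!(vec[0] == 10)) && 3*h >= 9)) && ((!(vec[0] == 10)) ==> 3*h >= 9))) && ((!(vec[0] == 10)) ==> 3*h >= 9))) && ((!(vec[0] == 10)) ==> 3*h >= 9))) && ((!(vec[0] == 10)) ==> 3*h >= 9))) && ((!(vec[val] >= 8 || 3*vec[3] + 3*h >= -4)) ==> ((3*store(vec, h, 2*h)[3] > 7 ==> (3*h + 3*y < -4 && 3*h >= 9)) && ((!(3*store(vec, h, 2*h)[3] > 7)) ==> 3*h >= 9))))).
Check whether (z >= 2*tab[val] + j + 9 ==> (((vec[val] >= 8 || 3*vec[3] + z >= -3) ==> ((vec[0] == 10 ==> ((vec[0] == 10 ==> ((vec[0] == 10 ==> ((vec[0] == 10 ==> ((!(vec[0] == 10)) && z >= 10)) && ((!(vec[0] == 10)) ==> z >= 10))) && ((!(vec[0] == 10)) ==> z >= 10))) && ((!(vec[0] == 10)) ==> z >= 10))) && ((!(vec[0] == 10)) ==> z >= 9))) && ((!(vec[val] >= 8 || 3*vec[3] + z >= -3)) ==> ((3*store(vec, h + j + 3, 2*h + 2*j + 6)[3] > 7 ==> (3*y + z < -3 && z >= 10)) && ((!(3*store(vec, h + j + 3, 2*h + 2*j + 6)[3] > 7)) ==> z >= 10))))) && ((!(z >= 2*tab[val] + j + 9)) ==> (((vec[val] >= 8 || 3*vec[3] + 3*h >= -4) ==> ((vec[0] == 10 ==> ((vec[0] == 10 ==> ((vec[0] == 10 ==> ((vec[0] == 10 ==> ((!(vec[0] == 10)) && 3*h >= 9)) && ((!(vec[0] == 10)) ==> 3*h >= 9))) && ((!(vec[0] == 10)) ==> 3*h >= 9))) && ((!(vec[0] == 10)) ==> 3*h >= 9))) && ((!(vec[0] == 10)) ==> 3*h >= 9))) && ((!(vec[val] >= 8 || 3*vec[3] + 3*h >= -4)) ==> ((3*store(vec, h, 2*h)[3] > 7 ==> (3*h + 3*y < -4 && 3*h >= 9)) && ((!(3*store(vec, h, 2*h)[3] > 7)) ==> 3*h >= 9))))) implies it.
Countermodel: at the initial state h = 0, j = 0, tab = {[0] = 0, [3] = 0, [11] = 0, elsewhere 0}, val = 11, vec = {[0] = 2, [3] = 8, [11] = 8, elsewhere 8}, y = 0, z = 9, the precondition holds but the weakest precondition fails.
Answer: invalid


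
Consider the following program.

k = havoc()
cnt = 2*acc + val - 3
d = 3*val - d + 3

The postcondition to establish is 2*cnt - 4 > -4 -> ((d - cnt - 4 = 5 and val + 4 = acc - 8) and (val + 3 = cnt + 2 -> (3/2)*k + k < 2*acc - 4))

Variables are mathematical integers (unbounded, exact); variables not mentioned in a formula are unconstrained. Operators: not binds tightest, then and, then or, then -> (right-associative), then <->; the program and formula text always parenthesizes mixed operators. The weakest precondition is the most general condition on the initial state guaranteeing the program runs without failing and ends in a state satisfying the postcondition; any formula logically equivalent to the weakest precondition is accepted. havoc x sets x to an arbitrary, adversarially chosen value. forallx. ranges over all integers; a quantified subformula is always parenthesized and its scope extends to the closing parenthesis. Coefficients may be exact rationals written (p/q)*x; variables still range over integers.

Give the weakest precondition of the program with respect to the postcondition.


Working backward. After the program, the postcondition 2*cnt - 4 > -4 -> ((d - cnt - 4 = 5 and val + 4 = acc - 8) and (val + 3 = cnt + 2 -> (3/2)*k + k < 2*acc - 4)) must hold; in canonical form it is 2*cnt > 0 -> (d = cnt + 9 and val = acc - 12 and (val = cnt - 1 -> (5/2)*k < 2*acc - 4)).
Before d := 3*val - d + 3: 2*cnt > 0 -> (3*val = cnt + d + 6 and val = acc - 12 and (val = cnt - 1 -> (5/2)*k < 2*acc - 4))
Before cnt := 2*acc + val - 3: 4*acc + 2*val > 6 -> (2*val = 2*acc + d + 3 and val = acc - 12 and (2*acc = 4 -> (5/2)*k < 2*acc - 4))
Before havoc k: forall k_1. (4*acc + 2*val > 6 -> (2*val = 2*acc + d + 3 and val = acc - 12 and (2*acc = 4 -> (5/2)*k_1 < 2*acc - 4)))
Answer: WP = forall k_1. (4*acc + 2*val > 6 -> (2*val = 2*acc + d + 3 and val = acc - 12 and (2*acc = 4 -> (5/2)*k_1 < 2*acc - 4)))


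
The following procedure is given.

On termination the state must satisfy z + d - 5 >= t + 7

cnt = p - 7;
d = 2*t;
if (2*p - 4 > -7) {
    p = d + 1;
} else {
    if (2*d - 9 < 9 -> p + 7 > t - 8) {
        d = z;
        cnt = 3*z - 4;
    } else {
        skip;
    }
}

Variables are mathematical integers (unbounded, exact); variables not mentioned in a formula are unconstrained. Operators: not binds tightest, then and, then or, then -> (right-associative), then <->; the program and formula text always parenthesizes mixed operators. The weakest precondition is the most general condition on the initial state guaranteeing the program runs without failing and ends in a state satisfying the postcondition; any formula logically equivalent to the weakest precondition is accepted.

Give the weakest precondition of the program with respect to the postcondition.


Working backward. After the program, the postcondition z + d - 5 >= t + 7 must hold; in canonical form it is d + z >= t + 12.
Then branch requires d + z >= t + 12; else branch requires ((2*d < 18 -> p > t - 15) -> 2*z >= t + 12) and ((not (2*d < 18 -> p > t - 15)) -> d + z >= t + 12).
Before the if: (2*p > -3 -> d + z >= t + 12) and ((not (2*p > -3)) -> (((2*d < 18 -> p > t - 15) -> 2*z >= t + 12) and ((not (2*d < 18 -> p > t - 15)) -> d + z >= t + 12)))
Before d := 2*t: (2*p > -3 -> t + z >= 12) and ((not (2*p > -3)) -> (((4*t < 18 -> p > t - 15) -> 2*z >= t + 12) and ((not (4*t < 18 -> p > t - 15)) -> t + z >= 12)))
Before cnt := p - 7: (2*p > -3 -> t + z >= 12) and ((not (2*p > -3)) -> (((4*t < 18 -> p > t - 15) -> 2*z >= t + 12) and ((not (4*t < 18 -> p > t - 15)) -> t + z >= 12)))
Answer: WP = (2*p > -3 -> t + z >= 12) and ((not (2*p > -3)) -> (((4*t < 18 -> p > t - 15) -> 2*z >= t + 12) and ((not (4*t < 18 -> p > t - 15)) -> t + z >= 12)))


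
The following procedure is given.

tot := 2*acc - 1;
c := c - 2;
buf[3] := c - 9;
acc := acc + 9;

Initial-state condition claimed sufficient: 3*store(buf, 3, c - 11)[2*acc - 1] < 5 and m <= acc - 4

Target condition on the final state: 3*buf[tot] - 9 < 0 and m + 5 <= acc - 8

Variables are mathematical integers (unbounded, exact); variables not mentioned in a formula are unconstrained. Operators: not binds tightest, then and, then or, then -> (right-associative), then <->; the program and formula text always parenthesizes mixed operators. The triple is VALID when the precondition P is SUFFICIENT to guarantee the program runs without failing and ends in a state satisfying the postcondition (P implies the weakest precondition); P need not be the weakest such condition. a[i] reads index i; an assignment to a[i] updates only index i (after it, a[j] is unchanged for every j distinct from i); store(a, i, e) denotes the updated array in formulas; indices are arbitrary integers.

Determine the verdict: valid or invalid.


Working backward. After the program, the postcondition 3*buf[tot] - 9 < 0 and m + 5 <= acc - 8 must hold; in canonical form it is 3*buf[tot] < 9 and m <= acc - 13.
Before acc := acc + 9: 3*buf[tot] < 9 and m <= acc - 4
Before buf[3] := c - 9: 3*store(buf, 3, c - 9)[tot] < 9 and m <= acc - 4
Before c := c - 2: 3*store(buf, 3, c - 11)[tot] < 9 and m <= acc - 4
Before tot := 2*acc - 1: 3*store(buf, 3, c - 11)[2*acc - 1] < 9 and m <= acc - 4
The weakest precondition is 3*store(buf, 3, c - 11)[2*acc - 1] < 9 and m <= acc - 4.
Check whether 3*store(buf, 3, c - 11)[2*acc - 1] < 5 and m <= acc - 4 implies it.
Every state satisfying the precondition satisfies the weakest precondition: the implication holds.
Answer: valid


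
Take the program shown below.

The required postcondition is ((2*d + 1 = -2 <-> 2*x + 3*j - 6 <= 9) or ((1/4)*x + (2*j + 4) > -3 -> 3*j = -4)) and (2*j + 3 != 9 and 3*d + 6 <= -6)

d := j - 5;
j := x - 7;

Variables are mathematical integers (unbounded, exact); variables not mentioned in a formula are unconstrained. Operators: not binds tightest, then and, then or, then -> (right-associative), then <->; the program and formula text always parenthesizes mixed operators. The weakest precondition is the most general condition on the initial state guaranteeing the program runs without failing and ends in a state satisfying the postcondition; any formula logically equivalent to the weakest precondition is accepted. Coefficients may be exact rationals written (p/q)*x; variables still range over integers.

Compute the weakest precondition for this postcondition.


Working backward. After the program, the postcondition ((2*d + 1 = -2 <-> 2*x + 3*j - 6 <= 9) or ((1/4)*x + (2*j + 4) > -3 -> 3*j = -4)) and (2*j + 3 != 9 and 3*d + 6 <= -6) must hold; in canonical form it is ((2*d = -3 <-> 3*j + 2*x <= 15) or (2*j + (1/4)*x > -7 -> 3*j = -4)) and 2*j != 6 and 3*d <= -12.
Before j := x - 7: ((2*d = -3 <-> 5*x <= 36) or ((9/4)*x > 7 -> 3*x = 17)) and 2*x != 20 and 3*d <= -12
Before d := j - 5: ((2*j = 7 <-> 5*x <= 36) or ((9/4)*x > 7 -> 3*x = 17)) and 2*x != 20 and 3*j <= 3
Answer: WP = ((2*j = 7 <-> 5*x <= 36) or ((9/4)*x > 7 -> 3*x = 17)) and 2*x != 20 and 3*j <= 3


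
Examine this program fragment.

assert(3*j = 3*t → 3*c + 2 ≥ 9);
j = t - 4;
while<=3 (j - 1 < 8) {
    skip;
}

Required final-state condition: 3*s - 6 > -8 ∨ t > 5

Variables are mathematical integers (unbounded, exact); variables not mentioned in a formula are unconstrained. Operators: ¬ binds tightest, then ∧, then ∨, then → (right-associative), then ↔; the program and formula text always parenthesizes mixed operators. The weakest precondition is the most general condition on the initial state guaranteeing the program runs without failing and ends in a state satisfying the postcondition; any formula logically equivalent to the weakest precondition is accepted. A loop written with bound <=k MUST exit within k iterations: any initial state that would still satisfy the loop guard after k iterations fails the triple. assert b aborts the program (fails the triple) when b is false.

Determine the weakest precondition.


Working backward. After the program, the postcondition 3*s - 6 > -8 ∨ t > 5 must hold; in canonical form it is 3*s > -2 ∨ t > 5.
Before the loop (bound <=3), unroll the exhaustion recursion (WP_0 = exit-now case; WP_j = one more guarded iteration, up to j = 3):
  WP_0: (¬(j < 9)) ∧ (3*s > -2 ∨ t > 5)
  WP_1: (j < 9 → ((¬(j < 9)) ∧ (3*s > -2 ∨ t > 5))) ∧ ((¬(j < 9)) → (3*s > -2 ∨ t > 5))
  WP_2: (j < 9 → ((j < 9 → ((¬(j < 9)) ∧ (3*s > -2 ∨ t > 5))) ∧ ((¬(j < 9)) → (3*s > -2 ∨ t > 5)))) ∧ ((¬(j < 9)) → (3*s > -2 ∨ t > 5))
  WP_3: (j < 9 → ((j < 9 → ((j < 9 → ((¬(j < 9)) ∧ (3*s > -2 ∨ t > 5))) ∧ ((¬(j < 9)) → (3*s > -2 ∨ t > 5)))) ∧ ((¬(j < 9)) → (3*s > -2 ∨ t > 5)))) ∧ ((¬(j < 9)) → (3*s > -2 ∨ t > 5))
So before the loop: (j < 9 → ((j < 9 → ((j < 9 → ((¬(j < 9)) ∧ (3*s > -2 ∨ t > 5))) ∧ ((¬(j < 9)) → (3*s > -2 ∨ t > 5)))) ∧ ((¬(j < 9)) → (3*s > -2 ∨ t > 5)))) ∧ ((¬(j < 9)) → (3*s > -2 ∨ t > 5))
Before j := t - 4: (t < 13 → ((t < 13 → ((t < 13 → ((¬(t < 13)) ∧ (3*s > -2 ∨ t > 5))) ∧ ((¬(t < 13)) → (3*s > -2 ∨ t > 5)))) ∧ ((¬(t < 13)) → (3*s > -2 ∨ t > 5)))) ∧ ((¬(t < 13)) → (3*s > -2 ∨ t > 5))
Before assert 3*j = 3*t → 3*c + 2 ≥ 9: (3*j = 3*t → 3*c ≥ 7) ∧ (t < 13 → ((t < 13 → ((t < 13 → ((¬(t < 13)) ∧ (3*s > -2 ∨ t > 5))) ∧ ((¬(t < 13)) → (3*s > -2 ∨ t > 5)))) ∧ ((¬(t < 13)) → (3*s > -2 ∨ t > 5)))) ∧ ((¬(t < 13)) → (3*s > -2 ∨ t > 5))
Answer: WP = (3*j = 3*t → 3*c ≥ 7) ∧ (t < 13 → ((t < 13 → ((t < 13 → ((¬(t < 13)) ∧ (3*s > -2 ∨ t > 5))) ∧ ((¬(t < 13)) → (3*s > -2 ∨ t > 5)))) ∧ ((¬(t < 13)) → (3*s > -2 ∨ t > 5)))) ∧ ((¬(t < 13)) → (3*s > -2 ∨ t > 5))


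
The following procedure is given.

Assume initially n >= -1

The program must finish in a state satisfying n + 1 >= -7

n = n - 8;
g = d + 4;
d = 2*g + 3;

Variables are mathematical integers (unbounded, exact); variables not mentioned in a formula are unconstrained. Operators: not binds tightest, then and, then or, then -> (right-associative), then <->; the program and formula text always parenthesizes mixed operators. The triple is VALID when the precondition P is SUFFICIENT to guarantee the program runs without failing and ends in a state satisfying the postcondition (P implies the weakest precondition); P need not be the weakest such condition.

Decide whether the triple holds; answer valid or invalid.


Working backward. After the program, the postcondition n + 1 >= -7 must hold; in canonical form it is n >= -8.
Before d := 2*g + 3: n >= -8
Before g := d + 4: n >= -8
Before n := n - 8: n >= 0
The weakest precondition is n >= 0.
Check whether n >= -1 implies it.
Countermodel: at the initial state n = -1, the precondition holds but the weakest precondition fails.
Answer: invalid


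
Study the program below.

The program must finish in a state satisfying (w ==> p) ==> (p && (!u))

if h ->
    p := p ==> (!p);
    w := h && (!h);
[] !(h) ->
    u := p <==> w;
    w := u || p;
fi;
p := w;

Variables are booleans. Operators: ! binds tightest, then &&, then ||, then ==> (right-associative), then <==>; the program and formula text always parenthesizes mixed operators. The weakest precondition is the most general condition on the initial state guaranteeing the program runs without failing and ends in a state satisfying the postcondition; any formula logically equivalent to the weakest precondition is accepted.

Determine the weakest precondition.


Working backward. After the program, (w ==> p) ==> (p && (!u)) must hold.
Before p := w: w && (!u)
Then branch requires false; else branch requires ((p <==> w) || p) && (!(p <==> w)).
Before the if: (!h) && ((!h) ==> (((p <==> w) || p) && (!(p <==> w))))
Answer: WP = (!h) && ((!h) ==> (((p <==> w) || p) && (!(p <==> w))))


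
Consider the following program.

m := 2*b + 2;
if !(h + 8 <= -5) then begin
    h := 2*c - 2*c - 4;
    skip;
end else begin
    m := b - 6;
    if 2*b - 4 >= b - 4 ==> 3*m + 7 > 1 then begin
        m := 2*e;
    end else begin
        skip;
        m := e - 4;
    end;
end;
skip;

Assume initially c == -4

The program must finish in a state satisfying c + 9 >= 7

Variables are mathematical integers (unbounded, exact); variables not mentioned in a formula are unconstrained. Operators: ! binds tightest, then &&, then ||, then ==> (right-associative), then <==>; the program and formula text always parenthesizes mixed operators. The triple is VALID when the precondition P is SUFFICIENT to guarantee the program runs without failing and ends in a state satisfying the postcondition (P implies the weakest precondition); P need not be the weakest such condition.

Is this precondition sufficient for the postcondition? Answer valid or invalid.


Working backward. After the program, the postcondition c + 9 >= 7 must hold; in canonical form it is c >= -2.
Before skip: c >= -2
Then branch requires c >= -2; else branch requires ((b >= 0 ==> 3*b > 12) ==> c >= -2) && ((!(b >= 0 ==> 3*b > 12)) ==> c >= -2).
Before the if: ((!(h <= -13)) ==> c >= -2) && (h <= -13 ==> (((b >= 0 ==> 3*b > 12) ==> c >= -2) && ((!(b >= 0 ==> 3*b > 12)) ==> c >= -2)))
Before m := 2*b + 2: ((!(h <= -13)) ==> c >= -2) && (h <= -13 ==> (((b >= 0 ==> 3*b > 12) ==> c >= -2) && ((!(b >= 0 ==> 3*b > 12)) ==> c >= -2)))
The weakest precondition is ((!(h <= -13)) ==> c >= -2) && (h <= -13 ==> (((b >= 0 ==> 3*b > 12) ==> c >= -2) && ((!(b >= 0 ==> 3*b > 12)) ==> c >= -2))).
Check whether c == -4 implies it.
Countermodel: at the initial state b = 0, c = -4, h = 0, the precondition holds but the weakest precondition fails.
Answer: invalid


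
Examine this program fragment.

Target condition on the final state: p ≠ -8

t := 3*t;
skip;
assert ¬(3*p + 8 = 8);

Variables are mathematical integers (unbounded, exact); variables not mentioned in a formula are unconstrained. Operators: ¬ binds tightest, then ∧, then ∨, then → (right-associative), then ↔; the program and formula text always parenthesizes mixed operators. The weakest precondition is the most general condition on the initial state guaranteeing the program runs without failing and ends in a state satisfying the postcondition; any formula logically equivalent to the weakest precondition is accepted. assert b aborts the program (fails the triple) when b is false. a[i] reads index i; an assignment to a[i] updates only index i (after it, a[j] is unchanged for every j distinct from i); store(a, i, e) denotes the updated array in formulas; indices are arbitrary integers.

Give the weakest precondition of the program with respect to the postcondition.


Working backward. After the program, p ≠ -8 must hold.
Before assert ¬(3*p + 8 = 8): (¬(3*p = 0)) ∧ p ≠ -8
Before skip: (¬(3*p = 0)) ∧ p ≠ -8
Before t := 3*t: (¬(3*p = 0)) ∧ p ≠ -8
Answer: WP = (¬(3*p = 0)) ∧ p ≠ -8


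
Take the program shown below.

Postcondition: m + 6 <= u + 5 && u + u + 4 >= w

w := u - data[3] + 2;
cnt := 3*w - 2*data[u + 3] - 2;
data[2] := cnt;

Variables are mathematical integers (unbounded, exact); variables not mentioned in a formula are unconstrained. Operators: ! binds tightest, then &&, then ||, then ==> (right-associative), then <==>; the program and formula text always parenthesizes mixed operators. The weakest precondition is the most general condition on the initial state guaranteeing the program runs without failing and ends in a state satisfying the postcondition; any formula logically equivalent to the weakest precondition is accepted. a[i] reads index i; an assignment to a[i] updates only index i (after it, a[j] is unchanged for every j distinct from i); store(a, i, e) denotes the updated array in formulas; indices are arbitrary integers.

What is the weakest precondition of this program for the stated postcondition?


Working backward. After the program, the postcondition m + 6 <= u + 5 && u + u + 4 >= w must hold; in canonical form it is m <= u - 1 && 2*u >= w - 4.
Before data[2] := cnt: m <= u - 1 && 2*u >= w - 4
Before cnt := 3*w - 2*data[u + 3] - 2: m <= u - 1 && 2*u >= w - 4
Before w := u - data[3] + 2: m <= u - 1 && data[3] + u >= -2
Answer: WP = m <= u - 1 && data[3] + u >= -2


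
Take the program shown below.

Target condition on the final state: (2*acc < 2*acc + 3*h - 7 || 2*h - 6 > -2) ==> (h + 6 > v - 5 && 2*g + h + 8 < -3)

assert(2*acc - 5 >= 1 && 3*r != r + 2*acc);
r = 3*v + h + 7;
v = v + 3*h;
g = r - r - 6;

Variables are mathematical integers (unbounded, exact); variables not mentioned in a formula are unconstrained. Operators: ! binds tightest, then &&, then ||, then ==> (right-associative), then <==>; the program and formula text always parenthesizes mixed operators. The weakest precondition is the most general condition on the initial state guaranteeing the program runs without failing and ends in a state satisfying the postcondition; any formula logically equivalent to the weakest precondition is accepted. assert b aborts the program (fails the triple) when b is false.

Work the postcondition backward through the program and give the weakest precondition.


Working backward. After the program, the postcondition (2*acc < 2*acc + 3*h - 7 || 2*h - 6 > -2) ==> (h + 6 > v - 5 && 2*g + h + 8 < -3) must hold; in canonical form it is (3*h > 7 || 2*h > 4) ==> (h > v - 11 && 2*g + h < -11).
Before g := r - r - 6: (3*h > 7 || 2*h > 4) ==> (h > v - 11 && h < 1)
Before v := v + 3*h: (3*h > 7 || 2*h > 4) ==> (2*h + v < 11 && h < 1)
Before r := 3*v + h + 7: (3*h > 7 || 2*h > 4) ==> (2*h + v < 11 && h < 1)
Before assert 2*acc - 5 >= 1 && 3*r != r + 2*acc: 2*acc >= 6 && 2*r != 2*acc && ((3*h > 7 || 2*h > 4) ==> (2*h + v < 11 && h < 1))
Answer: WP = 2*acc >= 6 && 2*r != 2*acc && ((3*h > 7 || 2*h > 4) ==> (2*h + v < 11 && h < 1))


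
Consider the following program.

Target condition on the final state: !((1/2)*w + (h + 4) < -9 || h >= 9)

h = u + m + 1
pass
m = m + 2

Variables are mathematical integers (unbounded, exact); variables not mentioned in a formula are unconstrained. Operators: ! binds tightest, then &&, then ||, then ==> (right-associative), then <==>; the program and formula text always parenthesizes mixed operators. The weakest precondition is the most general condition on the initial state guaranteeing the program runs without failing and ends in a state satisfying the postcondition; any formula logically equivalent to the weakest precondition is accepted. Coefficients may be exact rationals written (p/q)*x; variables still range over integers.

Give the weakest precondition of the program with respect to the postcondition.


Working backward. After the program, the postcondition !((1/2)*w + (h + 4) < -9 || h >= 9) must hold; in canonical form it is !(h + (1/2)*w < -13 || h >= 9).
Before m := m + 2: !(h + (1/2)*w < -13 || h >= 9)
Before skip: !(h + (1/2)*w < -13 || h >= 9)
Before h := u + m + 1: !(m + u + (1/2)*w < -14 || m + u >= 8)
Answer: WP = !(m + u + (1/2)*w < -14 || m + u >= 8)


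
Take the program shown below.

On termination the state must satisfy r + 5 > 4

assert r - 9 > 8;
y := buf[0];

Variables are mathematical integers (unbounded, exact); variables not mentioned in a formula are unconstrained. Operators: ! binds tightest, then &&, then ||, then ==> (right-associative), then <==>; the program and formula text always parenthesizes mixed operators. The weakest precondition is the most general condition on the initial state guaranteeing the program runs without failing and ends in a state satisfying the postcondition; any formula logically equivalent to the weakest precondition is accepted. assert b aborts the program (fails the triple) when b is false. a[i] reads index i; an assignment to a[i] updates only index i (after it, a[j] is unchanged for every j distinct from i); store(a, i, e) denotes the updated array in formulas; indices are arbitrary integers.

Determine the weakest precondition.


Working backward. After the program, the postcondition r + 5 > 4 must hold; in canonical form it is r > -1.
Before y := buf[0]: r > -1
Before assert r - 9 > 8: r > 17 && r > -1
Answer: WP = r > 17 && r > -1


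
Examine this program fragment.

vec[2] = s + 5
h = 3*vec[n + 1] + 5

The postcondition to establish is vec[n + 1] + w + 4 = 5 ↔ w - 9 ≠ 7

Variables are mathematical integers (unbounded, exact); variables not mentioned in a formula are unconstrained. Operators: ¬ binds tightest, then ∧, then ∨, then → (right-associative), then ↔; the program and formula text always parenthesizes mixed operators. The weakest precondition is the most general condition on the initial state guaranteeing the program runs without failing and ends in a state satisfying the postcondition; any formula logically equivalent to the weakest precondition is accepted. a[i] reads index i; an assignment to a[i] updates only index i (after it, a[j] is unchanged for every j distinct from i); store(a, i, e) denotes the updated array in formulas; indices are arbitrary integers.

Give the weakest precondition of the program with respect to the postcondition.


Working backward. After the program, the postcondition vec[n + 1] + w + 4 = 5 ↔ w - 9 ≠ 7 must hold; in canonical form it is vec[n + 1] + w = 1 ↔ w ≠ 16.
Before h := 3*vec[n + 1] + 5: vec[n + 1] + w = 1 ↔ w ≠ 16
Before vec[2] := s + 5: store(vec, 2, s + 5)[n + 1] + w = 1 ↔ w ≠ 16
Answer: WP = store(vec, 2, s + 5)[n + 1] + w = 1 ↔ w ≠ 16
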